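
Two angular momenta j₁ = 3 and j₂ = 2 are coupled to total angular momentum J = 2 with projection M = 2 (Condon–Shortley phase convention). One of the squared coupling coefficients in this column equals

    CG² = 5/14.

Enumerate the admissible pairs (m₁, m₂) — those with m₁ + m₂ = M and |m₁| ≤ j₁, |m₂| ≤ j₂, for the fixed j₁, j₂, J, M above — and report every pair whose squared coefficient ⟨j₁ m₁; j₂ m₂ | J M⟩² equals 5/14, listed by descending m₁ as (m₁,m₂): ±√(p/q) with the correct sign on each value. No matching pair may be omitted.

(3,-1): +√(5/14); (2,0): −√(5/14)

Admissible pairs with m₁+m₂ = M = 2: (0,2), (1,1), (2,0), (3,-1)
  (m₁,m₂)=(3,-1): CG² = 5/14, CG = +√(5/14)   ← matches the target
  (m₁,m₂)=(2,0): CG² = 5/14, CG = −√(5/14)   ← matches the target
  (m₁,m₂)=(1,1): CG² = 3/14, CG = +√(3/14)
  (m₁,m₂)=(0,2): CG² = 1/14, CG = −√(1/14)
Pairs with CG² = 5/14: (3,-1): +√(5/14); (2,0): −√(5/14)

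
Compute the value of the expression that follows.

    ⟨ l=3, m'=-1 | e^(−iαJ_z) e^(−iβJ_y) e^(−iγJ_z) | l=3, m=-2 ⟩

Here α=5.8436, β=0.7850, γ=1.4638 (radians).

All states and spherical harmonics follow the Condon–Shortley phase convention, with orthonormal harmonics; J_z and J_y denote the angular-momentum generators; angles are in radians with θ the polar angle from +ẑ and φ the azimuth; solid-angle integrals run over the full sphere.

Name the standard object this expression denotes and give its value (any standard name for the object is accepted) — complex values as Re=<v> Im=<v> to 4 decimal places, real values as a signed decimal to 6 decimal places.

This is a Wigner D-matrix element — the rotation-matrix element ⟨l m'| R(α,β,γ) |l m⟩ in the angular-momentum basis.
D^3_{-1,-2}(5.8436,0.7850,1.4638) = e^{-i·-1·5.8436}·d^3_{-1,-2}(0.7850)·e^{-i·-2·1.4638}. Compute d first:
Half-angle: c=0.923956, s=0.382499. N=√(2·24·1·120)=75.894664
Admissible k: 0..1 (factorial args all ≥0)
  k=0: (−1)^1·75.8947/(24)·0.9240^5·0.3825^1 = -0.814492
  k=1: (−1)^2·75.8947/(12)·0.9240^3·0.3825^3 = +0.279175
d^3_{-1,-2}(0.7850) = -0.814492 +0.279175 = -0.535317
Attach z-rotation phases: D = e^{-i(-1)(5.8436)}·(-0.535317)·e^{-i(-2)(1.4638)} = +0.424995-0.325489i

Wigner D-matrix element, Re=0.4250 Im=-0.3255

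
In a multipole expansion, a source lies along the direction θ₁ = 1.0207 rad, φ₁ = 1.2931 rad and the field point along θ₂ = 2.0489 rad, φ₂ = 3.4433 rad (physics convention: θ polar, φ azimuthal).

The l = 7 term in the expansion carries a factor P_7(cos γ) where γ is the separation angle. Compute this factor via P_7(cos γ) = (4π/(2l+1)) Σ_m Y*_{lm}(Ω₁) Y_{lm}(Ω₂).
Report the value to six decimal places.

-0.264762

Term-by-term m-sum for l=7 (normalisation 4π/15 = 0.837758):
  m=-7: Y*=-0.152342+0.059628i  Y=+0.112037+0.186417i  product -0.028184-0.021719i
  m=-6: Y*=+0.035750+0.373669i  Y=+0.100015+0.409675i  product -0.149507+0.052018i
  m=-5: Y*=+0.414702+0.076455i  Y=-0.022069+0.354002i  product -0.036217+0.145118i
  m=-4: Y*=+0.049718-0.100346i  Y=+0.018528-0.048637i  product -0.003959-0.004277i
  m=-3: Y*=+0.220975+0.200842i  Y=+0.218229-0.277915i  product +0.104040-0.017582i
  m=-2: Y*=+0.221290-0.137321i  Y=+0.087734-0.060463i  product +0.011112-0.025428i
  m=-1: Y*=+0.054939+0.192725i  Y=-0.295962+0.092106i  product -0.034011-0.051979i
  m=+0: Y*=+0.288587-0.000000i  Y=-0.147559+0.000000i  product -0.042583+0.000000i
  m=+1: Y*=-0.054939+0.192725i  Y=+0.295962+0.092106i  product -0.034011+0.051979i
  m=+2: Y*=+0.221290+0.137321i  Y=+0.087734+0.060463i  product +0.011112+0.025428i
  m=+3: Y*=-0.220975+0.200842i  Y=-0.218229-0.277915i  product +0.104040+0.017582i
  m=+4: Y*=+0.049718+0.100346i  Y=+0.018528+0.048637i  product -0.003959+0.004277i
  m=+5: Y*=-0.414702+0.076455i  Y=+0.022069+0.354002i  product -0.036217-0.145118i
  m=+6: Y*=+0.035750-0.373669i  Y=+0.100015-0.409675i  product -0.149507-0.052018i
  m=+7: Y*=+0.152342+0.059628i  Y=-0.112037+0.186417i  product -0.028184+0.021719i
Accumulated sum -0.316036+0.000000i; after 4π/(2l+1) scaling, -0.264762+0.000000i ⇒ P_7 = -0.264762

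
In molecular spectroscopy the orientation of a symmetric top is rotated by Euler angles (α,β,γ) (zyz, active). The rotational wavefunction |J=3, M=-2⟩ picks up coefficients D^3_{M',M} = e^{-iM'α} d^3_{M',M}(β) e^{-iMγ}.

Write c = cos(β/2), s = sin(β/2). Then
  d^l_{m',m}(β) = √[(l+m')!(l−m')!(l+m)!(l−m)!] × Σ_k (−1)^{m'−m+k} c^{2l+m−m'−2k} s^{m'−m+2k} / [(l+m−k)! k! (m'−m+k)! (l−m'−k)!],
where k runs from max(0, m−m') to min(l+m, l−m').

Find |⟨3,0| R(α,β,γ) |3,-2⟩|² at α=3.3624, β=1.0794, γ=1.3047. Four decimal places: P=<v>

P=0.2523

D^3_{0,-2}(3.3624,1.0794,1.3047) = e^{-i·0·3.3624}·d^3_{0,-2}(1.0794)·e^{-i·-2·1.3047}. Compute d first:
c=cos(1.079400/2)=0.857863, s=sin(1.079400/2)=0.513879; N=√[6·6·1·120]=65.726707
k: max(0,(-2)−(0))=0 … min(3+(-2),3−(0))=1
  k=0: (−1)^2·65.7267/(12)·0.8579^4·0.5139^2 = +0.783345
  k=1: (−1)^3·65.7267/(12)·0.8579^2·0.5139^4 = -0.281086
d^3_{0,-2}(1.0794) = +0.783345 -0.281086 = +0.502260
|D^3_{0,-2}|² = |d^3_{0,-2}(β)|² = (+0.502260)² = 0.252265 (the z-rotation phases have unit modulus)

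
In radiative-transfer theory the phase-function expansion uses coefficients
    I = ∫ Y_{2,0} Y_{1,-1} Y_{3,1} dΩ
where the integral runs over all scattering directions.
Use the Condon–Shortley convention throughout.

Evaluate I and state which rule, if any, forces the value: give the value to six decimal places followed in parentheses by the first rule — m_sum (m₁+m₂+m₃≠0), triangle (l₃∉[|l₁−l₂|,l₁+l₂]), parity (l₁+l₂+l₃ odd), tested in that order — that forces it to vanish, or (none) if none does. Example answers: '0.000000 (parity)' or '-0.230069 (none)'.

-0.202301 (none)

Checks pass: Σm=0; 6 even; l₃=3∈[1,3].
(2·2+1)(2·1+1)(2·3+1) = 105
Δ: 0! 4! 2! / 7! → 1/105
sum: t=0:+1/4 = 1/4
3j²(2 1 3; 0 0 0) = Δ·Π!·Σ² = 3/35  (sign -1)
sum: t=0:+1/8 = 1/8
3j²(2 1 3; 0 -1 1) = Δ·Π!·Σ² = 2/35  (sign +1)
combine: 4πI² = 105·3/35·2/35 = 18/35
take √, sign -1: I = -0.20230066
No selection rule forces the value: the integral is nonzero (none).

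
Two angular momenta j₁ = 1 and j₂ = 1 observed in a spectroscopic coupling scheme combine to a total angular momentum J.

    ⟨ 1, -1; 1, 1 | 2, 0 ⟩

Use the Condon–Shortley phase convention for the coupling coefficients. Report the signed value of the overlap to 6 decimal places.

√[5·0!2!2!/5! · 0!2!2!0!2!2!] = √(8/3)
  +(−1)^0/∏(0,0,2,2,0,0)! = 1/4  (running 1/4)
⟨..|..⟩ = √(8/3)·(1/4) = +0.408248

+√(1/6) = +0.408248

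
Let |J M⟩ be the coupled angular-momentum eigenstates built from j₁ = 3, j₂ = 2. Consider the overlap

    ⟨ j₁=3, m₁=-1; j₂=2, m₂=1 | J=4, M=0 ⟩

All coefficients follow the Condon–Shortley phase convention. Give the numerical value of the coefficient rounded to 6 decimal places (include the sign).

√[9·1!5!3!/10! · 2!4!3!1!4!4!] = √(10368/35)
  +(−1)^0/∏(0,1,4,3,1,0)! = 1/144  (running 1/144)
  +(−1)^1/∏(1,0,3,2,2,1)! = -1/24  (running -5/144)
⟨..|..⟩ = √(10368/35)·(-5/144) = -0.597614

−√(5/14) = -0.597614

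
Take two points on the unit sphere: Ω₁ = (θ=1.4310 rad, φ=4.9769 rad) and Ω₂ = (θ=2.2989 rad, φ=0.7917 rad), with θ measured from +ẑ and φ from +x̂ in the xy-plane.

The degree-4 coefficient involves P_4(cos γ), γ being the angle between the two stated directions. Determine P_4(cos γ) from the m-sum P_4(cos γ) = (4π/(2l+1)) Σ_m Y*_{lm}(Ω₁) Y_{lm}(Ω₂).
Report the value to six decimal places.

-0.230605

Addition theorem: P_4(cos γ) = (4π/9) Σ_m Y*_{lm}(Ω₁) Y_{lm}(Ω₂), m = −4…4:
  term(m=-4) = -0.02995 - 0.05020j   from Y*(Ω₁)=0.20875 + 0.37079j, Y(Ω₂)=-0.13734 + 0.00346j
  term(m=-3) = -0.05866 + 0.00063j   from Y*(Ω₁)=-0.12072 + 0.11877j, Y(Ω₂)=0.24954 + 0.24027j
  term(m=-2) = 0.05478 - 0.09647j   from Y*(Ω₁)=0.24470 + 0.14305j, Y(Ω₂)=-0.00493 - 0.39135j
  term(m=-1) = -0.00221 - 0.00379j   from Y*(Ω₁)=-0.04888 + 0.18046j, Y(Ω₂)=-0.01648 + 0.01669j
  term(m=+0) = -0.09307 + 0.00000j   from Y*(Ω₁)=0.25713 + 0.00000j, Y(Ω₂)=-0.36194 + 0.00000j
  term(m=+1) = -0.00221 + 0.00379j   from Y*(Ω₁)=0.04888 + 0.18046j, Y(Ω₂)=0.01648 + 0.01669j
  term(m=+2) = 0.05478 + 0.09647j   from Y*(Ω₁)=0.24470 - 0.14305j, Y(Ω₂)=-0.00493 + 0.39135j
  term(m=+3) = -0.05866 - 0.00063j   from Y*(Ω₁)=0.12072 + 0.11877j, Y(Ω₂)=-0.24954 + 0.24027j
  term(m=+4) = -0.02995 + 0.05020j   from Y*(Ω₁)=0.20875 - 0.37079j, Y(Ω₂)=-0.13734 - 0.00346j
Σ over m = -0.16516 + 0.00000j; ×(4π/9) → -0.23061 + 0.00000j. Real part: -0.230605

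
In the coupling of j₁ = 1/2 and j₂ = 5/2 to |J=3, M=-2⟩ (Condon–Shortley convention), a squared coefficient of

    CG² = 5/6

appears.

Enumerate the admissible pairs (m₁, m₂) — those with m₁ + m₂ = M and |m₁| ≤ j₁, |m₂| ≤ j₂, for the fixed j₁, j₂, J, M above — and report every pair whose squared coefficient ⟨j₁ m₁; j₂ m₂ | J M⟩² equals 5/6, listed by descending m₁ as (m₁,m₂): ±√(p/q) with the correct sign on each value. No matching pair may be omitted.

(-1/2,-3/2): +√(5/6)

Admissible pairs with m₁+m₂ = M = -2: (-1/2,-3/2), (1/2,-5/2)
  (m₁,m₂)=(1/2,-5/2): CG² = 1/6, CG = +√(1/6)
  (m₁,m₂)=(-1/2,-3/2): CG² = 5/6, CG = +√(5/6)   ← matches the target
Pairs with CG² = 5/6: (-1/2,-3/2): +√(5/6)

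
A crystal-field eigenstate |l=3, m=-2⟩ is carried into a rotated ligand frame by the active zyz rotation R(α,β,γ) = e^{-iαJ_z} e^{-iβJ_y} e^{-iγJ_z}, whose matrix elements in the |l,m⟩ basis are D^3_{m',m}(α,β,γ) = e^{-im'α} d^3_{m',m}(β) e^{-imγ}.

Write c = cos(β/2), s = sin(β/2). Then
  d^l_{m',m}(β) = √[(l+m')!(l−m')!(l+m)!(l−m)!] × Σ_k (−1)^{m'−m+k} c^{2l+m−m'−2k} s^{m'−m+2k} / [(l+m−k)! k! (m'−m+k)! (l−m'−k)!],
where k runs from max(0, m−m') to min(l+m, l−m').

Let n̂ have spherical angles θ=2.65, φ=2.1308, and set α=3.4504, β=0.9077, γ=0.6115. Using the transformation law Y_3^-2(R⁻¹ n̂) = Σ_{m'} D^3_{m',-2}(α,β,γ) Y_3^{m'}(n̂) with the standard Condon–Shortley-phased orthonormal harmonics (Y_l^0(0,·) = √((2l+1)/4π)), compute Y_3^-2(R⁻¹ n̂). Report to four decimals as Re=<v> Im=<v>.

Need the full column D^3_{m',-2} for m'=−3..3 at α=3.4504, β=0.9077, γ=0.6115.
cos(β/2)=0.898766, sin(β/2)=0.438429
d^3_{-3,-2}: single k=1 term ⇒ +0.629807;  D = +0.344425-0.527284i
d^3_{-2,-2}: k∈[0..1] ⇒ +0.527083 -0.627126 = -0.100043;  D = +0.026667-0.096423i
d^3_{-1,-2}: k∈[0..1] ⇒ -0.813078 +0.386961 = -0.426116;  D = +0.016610+0.425793i
d^3_{0,-2}: k∈[0..1] ⇒ +0.686982 -0.163475 = +0.523507;  D = +0.178425+0.492163i
d^3_{1,-2}: k∈[0..1] ⇒ -0.386961 +0.046041 = -0.340920;  D = +0.208108+0.270033i
d^3_{2,-2}: k∈[0..1] ⇒ +0.149231 -0.007102 = +0.142129;  D = +0.116870+0.080883i
d^3_{3,-2}: single k=0 term ⇒ -0.035663;  D = +0.034106+0.010423i
Y_3^{m'}(θ=2.65,φ=2.1308) and Σ D·Y over m':
  (+0.3444-0.5273i)·(+0.0436-0.0048i)  (+0.0267-0.0964i)·(+0.0875-0.1807i)  (+0.0166+0.4258i)·(-0.2339-0.3730i)  (+0.1784+0.4922i)·(-0.2915+0.0000i)  (+0.2081+0.2700i)·(+0.2339-0.3730i)  (+0.1169+0.0809i)·(+0.0875+0.1807i)  (+0.0341+0.0104i)·(-0.0436-0.0048i)
Y_3^-2(R⁻¹ n̂) = +0.243906-0.274017i

Re=0.2439 Im=-0.2740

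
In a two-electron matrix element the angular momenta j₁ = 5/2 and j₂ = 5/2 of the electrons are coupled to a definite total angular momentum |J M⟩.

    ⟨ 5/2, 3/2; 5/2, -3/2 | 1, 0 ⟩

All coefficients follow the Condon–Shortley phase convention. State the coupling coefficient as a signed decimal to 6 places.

-0.358569

√[3·4!1!1!/7! · 4!1!1!4!1!1!] = √(288/35)
  +(−1)^0/∏(0,4,1,1,0,0)! = 1/24  (running 1/24)
  +(−1)^1/∏(1,3,0,0,1,1)! = -1/6  (running -1/8)
⟨..|..⟩ = √(288/35)·(-1/8) = -0.358569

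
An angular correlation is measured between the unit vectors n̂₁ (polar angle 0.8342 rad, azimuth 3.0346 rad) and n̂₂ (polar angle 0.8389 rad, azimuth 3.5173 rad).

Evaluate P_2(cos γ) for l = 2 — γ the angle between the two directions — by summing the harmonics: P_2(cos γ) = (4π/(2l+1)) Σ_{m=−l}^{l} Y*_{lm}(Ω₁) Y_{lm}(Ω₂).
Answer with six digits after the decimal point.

Addition theorem: P_2(cos γ) = (4π/5) Σ_m Y*_{lm}(Ω₁) Y_{lm}(Ω₂), m = −2…2:
  m=-2: (0.20712 - 0.04501j) × (0.15620 - 0.14593j) = 0.02578 - 0.03726j  (running Σ = 0.02578 - 0.03726j)
  m=-1: (-0.38224 + 0.04105j) × (-0.35728 + 0.14093j) = 0.13078 - 0.06853j  (running Σ = 0.15656 - 0.10579j)
  m=0: (0.11159 + 0.00000j) × (0.10717 + 0.00000j) = 0.01196 + 0.00000j  (running Σ = 0.16852 - 0.10579j)
  m=1: (0.38224 + 0.04105j) × (0.35728 + 0.14093j) = 0.13078 + 0.06853j  (running Σ = 0.29930 - 0.03726j)
  m=2: (0.20712 + 0.04501j) × (0.15620 + 0.14593j) = 0.02578 + 0.03726j  (running Σ = 0.32509 + 0.00000j)
Σ over m = 0.32509 + 0.00000j; ×(4π/5) → 0.81703 + 0.00000j. Real part: 0.817032

0.817032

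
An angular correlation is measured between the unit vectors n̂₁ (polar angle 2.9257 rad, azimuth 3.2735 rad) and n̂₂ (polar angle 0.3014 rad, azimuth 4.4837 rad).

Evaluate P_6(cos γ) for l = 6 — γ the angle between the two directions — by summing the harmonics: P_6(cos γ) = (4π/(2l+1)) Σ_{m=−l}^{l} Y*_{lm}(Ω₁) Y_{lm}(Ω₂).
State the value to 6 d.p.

-0.178065

Expand P_6 via completeness: Σ_{m} conj(Y_{6,m}) at Ω₁ times Y_{6,m} at Ω₂ —
  m=-6: (0.000033, 0.000033) × (-0.000065, -0.000324) = (0.000000, -0.000000)  (running Σ = (0.000000, -0.000000))
  m=-5: (0.000583, 0.000452) × (-0.003353, 0.001527) = (-0.000003, -0.000001)  (running Σ = (-0.000003, -0.000001))
  m=-4: (0.006164, 0.003592) × (0.015263, 0.019827) = (0.000023, 0.000177)  (running Σ = (0.000020, 0.000176))
  m=-3: (0.043258, 0.018072) × (0.072476, -0.088521) = (0.004735, -0.002520)  (running Σ = (0.004755, -0.002343))
  m=-2: (0.200084, 0.054045) × (-0.309696, -0.152428) = (-0.053727, -0.047236)  (running Σ = (-0.048972, -0.049579))
  m=-1: (0.548407, 0.072761) × (-0.134595, 0.578254) = (-0.115887, 0.307325)  (running Σ = (-0.164860, 0.257746))
  m=0: (0.576203, -0.000000) × (0.252531, 0.000000) = (0.145509, 0.000000)  (running Σ = (-0.019350, 0.257746))
  m=1: (-0.548407, 0.072761) × (0.134595, 0.578254) = (-0.115887, -0.307325)  (running Σ = (-0.135238, -0.049579))
  m=2: (0.200084, -0.054045) × (-0.309696, 0.152428) = (-0.053727, 0.047236)  (running Σ = (-0.188965, -0.002343))
  m=3: (-0.043258, 0.018072) × (-0.072476, -0.088521) = (0.004735, 0.002520)  (running Σ = (-0.184230, 0.000176))
  m=4: (0.006164, -0.003592) × (0.015263, -0.019827) = (0.000023, -0.000177)  (running Σ = (-0.184207, -0.000001))
  m=5: (-0.000583, 0.000452) × (0.003353, 0.001527) = (-0.000003, 0.000001)  (running Σ = (-0.184210, -0.000000))
  m=6: (0.000033, -0.000033) × (-0.000065, 0.000324) = (0.000000, 0.000000)  (running Σ = (-0.184210, -0.000000))
Total Σ_m = (-0.184210, -0.000000). Multiply by 0.966644: (-0.178065, -0.000000). P_6(cos γ) = -0.178065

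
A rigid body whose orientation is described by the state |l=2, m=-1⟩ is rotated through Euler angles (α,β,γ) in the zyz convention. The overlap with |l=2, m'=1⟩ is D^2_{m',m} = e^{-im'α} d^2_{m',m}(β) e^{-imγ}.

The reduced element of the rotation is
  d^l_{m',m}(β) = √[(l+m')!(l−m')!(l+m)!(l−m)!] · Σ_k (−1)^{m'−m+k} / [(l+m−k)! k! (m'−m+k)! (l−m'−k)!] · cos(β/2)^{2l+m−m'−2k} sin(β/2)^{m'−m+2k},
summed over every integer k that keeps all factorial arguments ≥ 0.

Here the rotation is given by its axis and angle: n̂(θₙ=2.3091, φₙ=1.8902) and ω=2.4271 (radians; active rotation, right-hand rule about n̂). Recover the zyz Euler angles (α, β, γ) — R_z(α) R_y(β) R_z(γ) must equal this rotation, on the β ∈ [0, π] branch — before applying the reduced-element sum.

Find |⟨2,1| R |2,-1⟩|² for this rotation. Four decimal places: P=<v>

Axis–angle → zyz. n̂ = (sinθₙcosφₙ, sinθₙsinφₙ, cosθₙ) = (-0.232238, +0.702204, -0.673034), ω = 2.4271.
R = I cosω + sinω [n̂]ₓ + (1−cosω) n̂n̂ᵀ gives
  R = [-0.660748, +0.154723, +0.734489; -0.727268, +0.110158, -0.677456; -0.185727, -0.981797, +0.039738]
β = atan2(√(R₁₃²+R₂₃²), R₃₃) = 1.531047; α = atan2(R₂₃, R₁₃) mod 2π = 5.538158; γ = atan2(R₃₂, −R₃₁) mod 2π = 4.899350
First d^2_{1,-1}(β=1.5310), then the phase factors e^{-i(1)α} and e^{-i(-1)γ}:
c=cos(1.531047/2)=0.721020, s=sin(1.531047/2)=0.692915; N=√[6·1·1·6]=6.000000
k: max(0,(-1)−(1))=0 … min(2+(-1),2−(1))=1
  k=0: (−1)^2·6.0000/(2)·0.7210^2·0.6929^2 = +0.748816
  k=1: (−1)^3·6.0000/(6)·0.7210^0·0.6929^4 = -0.230526
d^2_{1,-1}(1.5310) = +0.748816 -0.230526 = +0.518290
|D^2_{1,-1}|² = |d^2_{1,-1}(β)|² = (+0.518290)² = 0.268625 (the z-rotation phases have unit modulus)

P=0.2686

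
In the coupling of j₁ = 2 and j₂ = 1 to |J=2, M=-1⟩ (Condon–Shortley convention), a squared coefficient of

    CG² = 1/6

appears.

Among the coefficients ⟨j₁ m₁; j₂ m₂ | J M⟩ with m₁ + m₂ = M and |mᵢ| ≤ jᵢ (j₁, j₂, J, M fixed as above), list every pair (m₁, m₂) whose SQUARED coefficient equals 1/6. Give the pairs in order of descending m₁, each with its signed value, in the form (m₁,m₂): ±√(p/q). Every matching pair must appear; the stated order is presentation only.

(-1,0): −√(1/6)

Admissible pairs with m₁+m₂ = M = -1: (-2,1), (-1,0), (0,-1)
  (m₁,m₂)=(0,-1): CG² = 1/2, CG = +√(1/2)
  (m₁,m₂)=(-1,0): CG² = 1/6, CG = −√(1/6)   ← matches the target
  (m₁,m₂)=(-2,1): CG² = 1/3, CG = −√(1/3)
Pairs with CG² = 1/6: (-1,0): −√(1/6)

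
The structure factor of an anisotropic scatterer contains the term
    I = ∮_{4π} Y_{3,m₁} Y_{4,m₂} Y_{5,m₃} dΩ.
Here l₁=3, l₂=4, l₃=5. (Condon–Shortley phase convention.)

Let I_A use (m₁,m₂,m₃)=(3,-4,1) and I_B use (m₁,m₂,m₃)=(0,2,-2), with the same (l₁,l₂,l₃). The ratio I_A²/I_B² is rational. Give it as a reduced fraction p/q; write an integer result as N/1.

Same 3,4,5: normalisation and zero-m 3j drop out of the ratio.
A: Δ: 2! 4! 6! / 13! → 1/180180; sum: t=0:+1/34560 = 1/34560; 3j²(3 4 5; 3 -4 1) = Δ·Π!·Σ² = 1/429  (sign +1)
B: Δ: 2! 4! 6! / 13! → 1/180180; sum: t=0:+1/8640 t=1:−1/480 t=2:+1/576 = -1/4320; 3j²(3 4 5; 0 2 -2) = Δ·Π!·Σ² = 1/2145  (sign +1)
I_A²/I_B² = (1/429)/(1/2145) = 5/1

5/1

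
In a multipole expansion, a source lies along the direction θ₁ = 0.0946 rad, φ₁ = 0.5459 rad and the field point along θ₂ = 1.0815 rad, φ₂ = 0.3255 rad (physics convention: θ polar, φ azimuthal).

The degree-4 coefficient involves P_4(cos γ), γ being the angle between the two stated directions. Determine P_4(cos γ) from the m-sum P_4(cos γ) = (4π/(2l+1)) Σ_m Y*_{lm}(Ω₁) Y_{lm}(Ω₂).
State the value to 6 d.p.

Addition theorem: P_4(cos γ) = (4π/9) Σ_m Y*_{lm}(Ω₁) Y_{lm}(Ω₂), m = −4…4:
  term(m=-4) = +0.000006+0.000007i   from Y*(Ω₁)=-0.000020+0.000029i, Y(Ω₂)=+0.071336-0.258967i
  term(m=-3) = +0.000335+0.000261i   from Y*(Ω₁)=-0.000070+0.001048i, Y(Ω₂)=+0.226521-0.335192i
  term(m=-2) = +0.002282+0.001077i   from Y*(Ω₁)=+0.008168+0.015728i, Y(Ω₂)=+0.113267-0.086285i
  term(m=-1) = -0.048768-0.010926i   from Y*(Ω₁)=+0.149712+0.090947i, Y(Ω₂)=-0.270321+0.091234i
  term(m=+0) = -0.164209+0.000000i   from Y*(Ω₁)=+0.808824-0.000000i, Y(Ω₂)=-0.203021+0.000000i
  term(m=+1) = -0.048768+0.010926i   from Y*(Ω₁)=-0.149712+0.090947i, Y(Ω₂)=+0.270321+0.091234i
  term(m=+2) = +0.002282-0.001077i   from Y*(Ω₁)=+0.008168-0.015728i, Y(Ω₂)=+0.113267+0.086285i
  term(m=+3) = +0.000335-0.000261i   from Y*(Ω₁)=+0.000070+0.001048i, Y(Ω₂)=-0.226521-0.335192i
  term(m=+4) = +0.000006-0.000007i   from Y*(Ω₁)=-0.000020-0.000029i, Y(Ω₂)=+0.071336+0.258967i
Total Σ_m = -0.256497+0.000000i. Multiply by 1.396263: -0.358137+0.000000i. P_4(cos γ) = -0.358137

-0.358137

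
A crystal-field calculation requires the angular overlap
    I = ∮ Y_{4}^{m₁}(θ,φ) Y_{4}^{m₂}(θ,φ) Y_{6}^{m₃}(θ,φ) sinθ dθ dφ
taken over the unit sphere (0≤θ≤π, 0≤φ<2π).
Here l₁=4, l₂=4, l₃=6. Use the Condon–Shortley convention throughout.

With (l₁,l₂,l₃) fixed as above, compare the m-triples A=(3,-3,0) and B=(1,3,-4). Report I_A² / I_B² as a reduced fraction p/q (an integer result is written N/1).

289/18

Shared (l₁,l₂,l₃)=(4,4,6): N and (l;000)² cancel in I_A²/I_B².
A: Δ = 2!·6!·6!/15! = 1/1261260; Racah Σ t=0..1: t=0:+1/28800 t=1:−1/518400 = 17/518400; ⇒ 3j(4 4 6; 3 -3 0)² = 289/25740, sgn +1
B: Δ = 2!·6!·6!/15! = 1/1261260; Racah Σ t=1..2: t=1:−1/34560 t=2:+1/28800 = 1/172800; ⇒ 3j(4 4 6; 1 3 -4)² = 1/1430, sgn +1
I_A²/I_B² = (289/25740)/(1/1430) = 289/18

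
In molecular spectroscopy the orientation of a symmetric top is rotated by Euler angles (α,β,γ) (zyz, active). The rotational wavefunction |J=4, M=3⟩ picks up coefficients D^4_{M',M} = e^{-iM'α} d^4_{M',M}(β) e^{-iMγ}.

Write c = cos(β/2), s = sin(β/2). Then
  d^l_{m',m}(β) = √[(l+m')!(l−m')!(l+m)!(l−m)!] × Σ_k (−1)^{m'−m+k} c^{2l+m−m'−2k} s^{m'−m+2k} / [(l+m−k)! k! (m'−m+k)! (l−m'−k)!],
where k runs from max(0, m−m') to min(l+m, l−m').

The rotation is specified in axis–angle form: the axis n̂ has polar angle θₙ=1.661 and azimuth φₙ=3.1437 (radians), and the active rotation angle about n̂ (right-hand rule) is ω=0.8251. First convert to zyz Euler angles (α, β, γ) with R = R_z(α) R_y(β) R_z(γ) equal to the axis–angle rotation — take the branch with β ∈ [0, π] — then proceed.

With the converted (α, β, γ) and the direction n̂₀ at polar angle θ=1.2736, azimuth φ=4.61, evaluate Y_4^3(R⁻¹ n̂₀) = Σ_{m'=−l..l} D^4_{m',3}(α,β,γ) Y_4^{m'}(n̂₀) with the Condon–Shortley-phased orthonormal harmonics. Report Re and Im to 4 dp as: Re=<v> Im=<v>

Axis–angle → zyz. n̂ = (sinθₙcosφₙ, sinθₙsinφₙ, cosθₙ) = (-0.995932, -0.002099, -0.090081), ω = 0.8251.
R = I cosω + sinω [n̂]ₓ + (1−cosω) n̂n̂ᵀ gives
  R = [+0.997390, +0.066847, +0.027303; -0.065503, +0.678485, +0.731688; +0.030387, -0.731567, +0.681093]
β = atan2(√(R₁₃²+R₂₃²), R₃₃) = 0.821543; α = atan2(R₂₃, R₁₃) mod 2π = 1.533498; γ = atan2(R₃₂, −R₃₁) mod 2π = 4.670876
Need the full column D^4_{m',3} for m'=−4..4 at α=1.5335, β=0.8215, γ=4.6709.
cos(β/2)=0.916813, sin(β/2)=0.399317
d^4_{-4,3}: single k=7 term ⇒ +0.004198;  D = -0.000103-0.004197i
d^4_{-3,3}: k∈[6..7] ⇒ +0.023854 -0.000646 = +0.023208;  D = -0.023206-0.000293i
d^4_{-2,3}: k∈[5..6] ⇒ +0.087824 -0.005553 = +0.082271;  D = -0.004107+0.082168i
d^4_{-1,3}: k∈[4..5] ⇒ +0.237636 -0.027048 = +0.210588;  D = +0.209787+0.018348i
d^4_{0,3}: k∈[3..4] ⇒ +0.488000 -0.092575 = +0.395425;  D = +0.049118-0.392363i
d^4_{1,3}: k∈[2..3] ⇒ +0.751605 -0.237636 = +0.513970;  D = -0.507254-0.082816i
d^4_{2,3}: k∈[1..2] ⇒ +0.813480 -0.462958 = +0.350522;  D = -0.069340+0.343596i
d^4_{3,3}: k∈[0..1] ⇒ +0.499168 -0.662854 = -0.163686;  D = -0.159132-0.038341i
d^4_{4,3}: single k=0 term ⇒ -0.614933;  D = -0.166231+0.592039i
Y_4^{m'}(θ=1.2736,φ=4.61) and Σ D·Y over m':
  (-0.0001-0.0042i)·(+0.3393+0.1473i)  (-0.0232-0.0003i)·(+0.0969-0.3054i)  (-0.0041+0.0822i)·(+0.1197+0.0249i)  (+0.2098+0.0183i)·(+0.0325-0.3162i)  (+0.0491-0.3924i)·(+0.0724+0.0000i)  (-0.5073-0.0828i)·(-0.0325-0.3162i)  (-0.0693+0.3436i)·(+0.1197-0.0249i)  (-0.1591-0.0383i)·(-0.0969-0.3054i)  (-0.1662+0.5920i)·(+0.3393-0.1473i)
Y_4^3(R⁻¹ n̂) = +0.036929+0.404810i

Re=0.0369 Im=0.4048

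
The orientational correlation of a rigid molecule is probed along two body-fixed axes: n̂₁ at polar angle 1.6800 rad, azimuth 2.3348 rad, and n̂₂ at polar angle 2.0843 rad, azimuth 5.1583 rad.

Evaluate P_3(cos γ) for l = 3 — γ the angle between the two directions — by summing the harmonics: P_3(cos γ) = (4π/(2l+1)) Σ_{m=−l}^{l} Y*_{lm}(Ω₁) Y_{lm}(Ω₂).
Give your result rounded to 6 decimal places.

Term-by-term m-sum for l=3 (normalisation 4π/7 = 1.795196):
  term(m=-3) = -0.06533 - 0.09219j   from Y*(Ω₁)=0.30777 + 0.27060j, Y(Ω₂)=-0.26826 - 0.06368j
  term(m=-2) = 0.03372 + 0.02491j   from Y*(Ω₁)=0.00471 + 0.10996j, Y(Ω₂)=0.23920 - 0.29641j
  term(m=-1) = 0.01669 + 0.00549j   from Y*(Ω₁)=0.20905 - 0.21819j, Y(Ω₂)=0.02508 + 0.05246j
  term(m=+0) = 0.03932 + 0.00000j   from Y*(Ω₁)=0.11960 + 0.00000j, Y(Ω₂)=0.32877 + 0.00000j
  term(m=+1) = 0.01669 - 0.00549j   from Y*(Ω₁)=-0.20905 - 0.21819j, Y(Ω₂)=-0.02508 + 0.05246j
  term(m=+2) = 0.03372 - 0.02491j   from Y*(Ω₁)=0.00471 - 0.10996j, Y(Ω₂)=0.23920 + 0.29641j
  term(m=+3) = -0.06533 + 0.09219j   from Y*(Ω₁)=-0.30777 + 0.27060j, Y(Ω₂)=0.26826 - 0.06368j
Accumulated sum 0.00947 + 0.00000j; after 4π/(2l+1) scaling, 0.01700 + 0.00000j ⇒ P_3 = 0.017001

0.017001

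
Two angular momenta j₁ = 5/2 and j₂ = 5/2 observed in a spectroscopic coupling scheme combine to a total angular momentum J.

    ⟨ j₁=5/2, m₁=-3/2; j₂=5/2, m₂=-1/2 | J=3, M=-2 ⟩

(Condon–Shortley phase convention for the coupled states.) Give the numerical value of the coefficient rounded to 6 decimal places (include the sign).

triangle: 2!*3!*3!/9! = 72/362880
(j±m)!: 1!*4!*2!*3!*1!*5! = 34560
prefactor² = (2J+1)*Δ*N² = 48
  k=1: −1/(1!*1!*3!*1!*0!*2!) = -1/12
  k=2: +1/(2!*0!*2!*0!*1!*3!) = 1/24
Σ = -1/24  ⇒  CG² = 48*(-1/24)² = 1/12
CG = −√(1/12) = -0.288675

-0.288675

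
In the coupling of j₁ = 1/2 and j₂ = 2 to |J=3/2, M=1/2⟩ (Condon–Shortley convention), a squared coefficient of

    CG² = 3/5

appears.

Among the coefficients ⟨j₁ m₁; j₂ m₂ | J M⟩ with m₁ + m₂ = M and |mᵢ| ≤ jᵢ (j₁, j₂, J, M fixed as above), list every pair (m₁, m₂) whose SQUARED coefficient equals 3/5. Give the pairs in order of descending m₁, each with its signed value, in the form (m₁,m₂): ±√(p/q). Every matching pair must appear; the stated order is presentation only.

Admissible pairs with m₁+m₂ = M = 1/2: (-1/2,1), (1/2,0)
  (m₁,m₂)=(1/2,0): CG² = 2/5, CG = +√(2/5)
  (m₁,m₂)=(-1/2,1): CG² = 3/5, CG = −√(3/5)   ← matches the target
Pairs with CG² = 3/5: (-1/2,1): −√(3/5)

(-1/2,1): −√(3/5)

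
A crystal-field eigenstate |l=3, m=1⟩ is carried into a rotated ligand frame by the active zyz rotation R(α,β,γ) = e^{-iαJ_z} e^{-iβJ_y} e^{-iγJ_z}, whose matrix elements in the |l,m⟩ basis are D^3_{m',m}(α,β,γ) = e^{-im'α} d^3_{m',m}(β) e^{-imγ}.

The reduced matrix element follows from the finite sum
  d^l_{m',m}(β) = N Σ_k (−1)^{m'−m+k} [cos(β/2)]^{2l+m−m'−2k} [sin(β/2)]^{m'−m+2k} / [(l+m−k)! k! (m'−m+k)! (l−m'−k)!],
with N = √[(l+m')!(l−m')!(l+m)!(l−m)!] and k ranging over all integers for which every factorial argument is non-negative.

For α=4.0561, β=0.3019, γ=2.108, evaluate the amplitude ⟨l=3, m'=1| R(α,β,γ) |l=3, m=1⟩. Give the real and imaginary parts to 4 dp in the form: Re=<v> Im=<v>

Re=0.7585 Im=0.0908

First d^3_{1,1}(β=0.3019), then the phase factors e^{-i(1)α} and e^{-i(1)γ}:
Half-angle: c=0.988629, s=0.150377. N=√(24·2·24·2)=48.000000
Admissible k: 0..2 (factorial args all ≥0)
  k=0: (−1)^0·48.0000/(48)·0.9886^6·0.1504^0 = +0.933682
  k=1: (−1)^1·48.0000/(6)·0.9886^4·0.1504^2 = -0.172818
  k=2: (−1)^2·48.0000/(8)·0.9886^2·0.1504^4 = +0.002999
d^3_{1,1}(0.3019) = +0.933682 -0.172818 +0.002999 = +0.763864
D = (-0.610181+0.792262i)·(+0.763864)·(-0.511736-0.859143i) = +0.758454+0.090750i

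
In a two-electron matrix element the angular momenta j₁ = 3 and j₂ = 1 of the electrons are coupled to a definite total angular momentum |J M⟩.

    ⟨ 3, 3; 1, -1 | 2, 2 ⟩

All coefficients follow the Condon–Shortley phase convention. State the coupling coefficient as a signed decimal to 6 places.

+0.845154

√[5·2!4!0!/7! · 6!0!0!2!4!0!] = √(11520/7)
  +(−1)^0/∏(0,2,0,0,4,0)! = 1/48  (running 1/48)
⟨..|..⟩ = √(11520/7)·(1/48) = +0.845154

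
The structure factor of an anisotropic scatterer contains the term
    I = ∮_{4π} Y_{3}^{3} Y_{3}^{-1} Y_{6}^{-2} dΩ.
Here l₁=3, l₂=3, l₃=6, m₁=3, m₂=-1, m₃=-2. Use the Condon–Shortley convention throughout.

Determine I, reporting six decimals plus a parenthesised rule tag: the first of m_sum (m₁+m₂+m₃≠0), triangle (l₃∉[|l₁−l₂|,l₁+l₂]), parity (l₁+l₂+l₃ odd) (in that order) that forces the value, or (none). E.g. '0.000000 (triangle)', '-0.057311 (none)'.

0.062728 (none)

m-sum 0 ✓  L=12 even ✓  0≤6≤6 ✓
Π(2lᵢ+1) = 7×7×13 = 637
triangle coeff Δ(3,3,6) = 1/12012
Σ_t [0,0]: t=0:+1/1296 = 1/1296
(3j)²=100/3003 [(3 3 6; 0 0 0)], sign=+1
Σ_t [0,0]: t=0:+1/34560 = 1/34560
(3j)²=1/429 [(3 3 6; 3 -1 -2)], sign=+1
⇒ 4πI² = 700/14157
I = (+1)√(700/14157/(4π)) = 0.06272757
No selection rule forces the value: the integral is nonzero (none).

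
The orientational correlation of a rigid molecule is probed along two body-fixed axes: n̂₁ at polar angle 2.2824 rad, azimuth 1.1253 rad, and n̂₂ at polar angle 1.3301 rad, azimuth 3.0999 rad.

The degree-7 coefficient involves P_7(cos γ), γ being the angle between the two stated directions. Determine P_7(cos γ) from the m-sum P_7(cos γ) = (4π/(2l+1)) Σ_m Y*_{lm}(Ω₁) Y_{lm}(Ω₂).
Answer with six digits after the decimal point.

-0.097444

Addition theorem: P_7(cos γ) = (4π/15) Σ_m Y*_{lm}(Ω₁) Y_{lm}(Ω₂), m = −7…7:
  term(m=-7) = (0.009017, -0.027677)   from Y*(Ω₁)=(-0.001651, 0.071421), Y(Ω₂)=(-0.390224, -0.117234)
  term(m=-6) = (-0.064918, -0.056796)   from Y*(Ω₁)=(-0.205653, -0.104107), Y(Ω₂)=(0.362561, 0.092637)
  term(m=-5) = (0.031004, -0.014909)   from Y*(Ω₁)=(0.328969, -0.253572), Y(Ω₂)=(0.081034, 0.017142)
  term(m=-4) = (-0.006267, -0.140993)   from Y*(Ω₁)=(0.084071, 0.392148), Y(Ω₂)=(-0.347018, -0.058415)
  term(m=-3) = (-0.001134, -0.000426)   from Y*(Ω₁)=(-0.040267, -0.009611), Y(Ω₂)=(0.029025, 0.003649)
  term(m=-2) = (-0.077480, 0.081000)   from Y*(Ω₁)=(-0.217469, 0.269033), Y(Ω₂)=(0.322893, 0.026987)
  term(m=-1) = (0.005676, 0.013284)   from Y*(Ω₁)=(-0.087135, -0.182477), Y(Ω₂)=(-0.071378, -0.002978)
  term(m=+0) = (0.091885, 0.000000)   from Y*(Ω₁)=(-0.293099, -0.000000), Y(Ω₂)=(-0.313493, 0.000000)
  term(m=+1) = (0.005676, -0.013284)   from Y*(Ω₁)=(0.087135, -0.182477), Y(Ω₂)=(0.071378, -0.002978)
  term(m=+2) = (-0.077480, -0.081000)   from Y*(Ω₁)=(-0.217469, -0.269033), Y(Ω₂)=(0.322893, -0.026987)
  term(m=+3) = (-0.001134, 0.000426)   from Y*(Ω₁)=(0.040267, -0.009611), Y(Ω₂)=(-0.029025, 0.003649)
  term(m=+4) = (-0.006267, 0.140993)   from Y*(Ω₁)=(0.084071, -0.392148), Y(Ω₂)=(-0.347018, 0.058415)
  term(m=+5) = (0.031004, 0.014909)   from Y*(Ω₁)=(-0.328969, -0.253572), Y(Ω₂)=(-0.081034, 0.017142)
  term(m=+6) = (-0.064918, 0.056796)   from Y*(Ω₁)=(-0.205653, 0.104107), Y(Ω₂)=(0.362561, -0.092637)
  term(m=+7) = (0.009017, 0.027677)   from Y*(Ω₁)=(0.001651, 0.071421), Y(Ω₂)=(0.390224, -0.117234)
Total Σ_m = (-0.116315, -0.000000). Multiply by 0.837758: (-0.097444, -0.000000). P_7(cos γ) = -0.097444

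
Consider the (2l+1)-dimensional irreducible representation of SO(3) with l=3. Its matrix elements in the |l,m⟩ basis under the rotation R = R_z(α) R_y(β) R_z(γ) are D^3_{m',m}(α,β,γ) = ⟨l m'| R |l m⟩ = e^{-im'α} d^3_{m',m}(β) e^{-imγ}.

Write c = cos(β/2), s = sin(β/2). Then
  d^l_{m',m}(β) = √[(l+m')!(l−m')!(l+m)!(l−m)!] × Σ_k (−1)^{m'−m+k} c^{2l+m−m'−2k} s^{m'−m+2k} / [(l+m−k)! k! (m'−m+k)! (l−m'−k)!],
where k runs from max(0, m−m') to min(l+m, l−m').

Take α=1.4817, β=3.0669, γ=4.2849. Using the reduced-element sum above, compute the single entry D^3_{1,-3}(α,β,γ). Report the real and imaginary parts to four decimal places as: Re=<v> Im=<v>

Re=0.0020 Im=-0.0050

First d^3_{1,-3}(β=3.0669), then the phase factors e^{-i(1)α} and e^{-i(-3)γ}:
c=cos(3.066900/2)=0.037338, s=sin(3.066900/2)=0.999303; N=√[24·2·1·720]=185.903201
k∈{0} keeps every argument non-negative
  k=0: (−1)^4·185.9032/(48)·0.0373^2·0.9993^4 = +0.005384
d^3_{1,-3}(3.0669) = +0.005384
Phases: e^{-i·(1)·1.4817}=+0.088978-0.996034i, e^{-i·(-3)·4.2849}=+0.958720+0.284351i ⇒ D=+0.001984-0.005005i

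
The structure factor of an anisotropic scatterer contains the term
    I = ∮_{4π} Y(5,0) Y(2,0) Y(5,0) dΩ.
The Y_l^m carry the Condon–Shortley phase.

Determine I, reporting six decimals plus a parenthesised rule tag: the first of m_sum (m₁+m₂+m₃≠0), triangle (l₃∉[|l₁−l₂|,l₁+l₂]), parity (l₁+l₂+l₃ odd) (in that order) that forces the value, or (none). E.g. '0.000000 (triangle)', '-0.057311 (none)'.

0.161739 (none)

Checks pass: Σm=0; 12 even; l₃=5∈[3,7].
(2·5+1)(2·2+1)(2·5+1) = 605
Δ: 2! 8! 2! / 13! → 1/38610
sum: t=0:+1/2880 t=1:−1/576 t=2:+1/2880 = -1/960
3j²(5 2 5; 0 0 0) = Δ·Π!·Σ² = 10/429  (sign +1)
(m-triple is (0,0,0) — same symbol as above.)
combine: 4πI² = 605·10/429·10/429 = 500/1521
take √, sign +1: I = 0.16173926
No selection rule forces the value: the integral is nonzero (none).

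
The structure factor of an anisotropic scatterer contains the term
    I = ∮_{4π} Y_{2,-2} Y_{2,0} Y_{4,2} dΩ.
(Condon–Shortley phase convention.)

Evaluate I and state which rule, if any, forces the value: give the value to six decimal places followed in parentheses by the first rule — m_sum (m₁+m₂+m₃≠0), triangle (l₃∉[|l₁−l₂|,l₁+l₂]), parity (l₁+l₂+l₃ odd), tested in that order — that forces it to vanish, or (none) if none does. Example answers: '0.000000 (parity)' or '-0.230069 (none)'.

m-sum 0 ✓  L=8 even ✓  0≤4≤4 ✓
Π(2lᵢ+1) = 5×5×9 = 225
triangle coeff Δ(2,2,4) = 1/630
Σ_t [0,0]: t=0:+1/16 = 1/16
(3j)²=2/35 [(2 2 4; 0 0 0)], sign=+1
Σ_t [0,0]: t=0:+1/96 = 1/96
(3j)²=1/42 [(2 2 4; -2 0 2)], sign=+1
⇒ 4πI² = 15/49
I = (+1)√(15/49/(4π)) = 0.15607835
No selection rule forces the value: the integral is nonzero (none).

0.156078 (none)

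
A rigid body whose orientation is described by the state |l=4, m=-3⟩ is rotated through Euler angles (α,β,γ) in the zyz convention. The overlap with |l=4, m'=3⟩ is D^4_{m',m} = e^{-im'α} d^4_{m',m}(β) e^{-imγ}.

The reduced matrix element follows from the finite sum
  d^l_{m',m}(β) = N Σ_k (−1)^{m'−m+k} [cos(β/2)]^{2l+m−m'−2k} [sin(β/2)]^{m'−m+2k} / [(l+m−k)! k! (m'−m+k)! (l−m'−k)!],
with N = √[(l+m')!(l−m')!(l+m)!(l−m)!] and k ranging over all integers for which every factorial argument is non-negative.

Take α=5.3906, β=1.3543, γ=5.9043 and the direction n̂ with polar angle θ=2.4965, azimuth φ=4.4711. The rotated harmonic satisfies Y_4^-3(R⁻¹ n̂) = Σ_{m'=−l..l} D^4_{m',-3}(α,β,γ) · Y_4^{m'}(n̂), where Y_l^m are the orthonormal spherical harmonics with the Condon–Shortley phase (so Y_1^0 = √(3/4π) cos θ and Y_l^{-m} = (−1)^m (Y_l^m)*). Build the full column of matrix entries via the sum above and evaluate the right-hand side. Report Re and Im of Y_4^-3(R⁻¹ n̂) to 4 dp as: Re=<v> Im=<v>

Need the full column D^4_{m',-3} for m'=−4..4 at α=5.3906, β=1.3543, γ=5.9043.
cos(β/2)=0.779362, sin(β/2)=0.626574
d^4_{-4,-3}: single k=1 term ⇒ +0.309521;  D = -0.001669+0.309517i
d^4_{-3,-3}: k∈[0..1] ⇒ +0.136117 -0.615853 = -0.479737;  D = +0.375187-0.298969i
d^4_{-2,-3}: k∈[0..1] ⇒ -0.409458 +0.793959 = +0.384501;  D = -0.375253-0.083822i
d^4_{-1,-3}: k∈[0..1] ⇒ +0.698312 -0.752256 = -0.053944;  D = +0.023873+0.048374i
d^4_{0,-3}: k∈[0..1] ⇒ -0.836907 +0.540934 = -0.295973;  D = -0.124495+0.268516i
d^4_{1,-3}: k∈[0..1] ⇒ +0.752256 -0.291732 = +0.460524;  D = +0.446875-0.111288i
d^4_{2,-3}: k∈[0..1] ⇒ -0.513175 +0.110563 = -0.402612;  D = -0.320874-0.243179i
d^4_{3,-3}: k∈[0..1] ⇒ +0.257283 -0.023756 = +0.233527;  D = +0.006934+0.233424i
d^4_{4,-3}: single k=0 term ⇒ -0.083578;  D = +0.063496-0.054346i
Y_4^{m'}(θ=2.4965,φ=4.4711) and Σ D·Y over m':
  (-0.0017+0.3095i)·(+0.0329+0.0476i)  (+0.3752-0.2990i)·(-0.1440+0.1629i)  (-0.3753-0.0838i)·(-0.3717-0.1947i)  (+0.0239+0.0484i)·(+0.0798-0.3243i)  (-0.1245+0.2685i)·(-0.1996+0.0000i)  (+0.4469-0.1113i)·(-0.0798-0.3243i)  (-0.3209-0.2432i)·(-0.3717+0.1947i)  (+0.0069+0.2334i)·(+0.1440+0.1629i)  (+0.0635-0.0543i)·(+0.0329-0.0476i)
Y_4^-3(R⁻¹ n̂) = +0.202826+0.082824i

Re=0.2028 Im=0.0828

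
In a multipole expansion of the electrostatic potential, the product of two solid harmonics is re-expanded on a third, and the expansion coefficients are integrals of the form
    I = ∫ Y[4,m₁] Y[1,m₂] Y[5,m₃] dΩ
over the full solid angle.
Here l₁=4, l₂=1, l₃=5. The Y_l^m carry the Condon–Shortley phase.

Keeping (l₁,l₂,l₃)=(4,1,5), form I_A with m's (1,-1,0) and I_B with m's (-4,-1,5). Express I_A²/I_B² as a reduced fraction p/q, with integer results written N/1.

2/9

Same 4,1,5: normalisation and zero-m 3j drop out of the ratio.
A: Δ: 0! 8! 2! / 11! → 1/495; sum: t=0:+1/1440 = 1/1440; 3j²(4 1 5; 1 -1 0) = Δ·Π!·Σ² = 2/99  (sign -1)
B: Δ: 0! 8! 2! / 11! → 1/495; sum: t=0:+1/80640 = 1/80640; 3j²(4 1 5; -4 -1 5) = Δ·Π!·Σ² = 1/11  (sign +1)
I_A²/I_B² = (2/99)/(1/11) = 2/9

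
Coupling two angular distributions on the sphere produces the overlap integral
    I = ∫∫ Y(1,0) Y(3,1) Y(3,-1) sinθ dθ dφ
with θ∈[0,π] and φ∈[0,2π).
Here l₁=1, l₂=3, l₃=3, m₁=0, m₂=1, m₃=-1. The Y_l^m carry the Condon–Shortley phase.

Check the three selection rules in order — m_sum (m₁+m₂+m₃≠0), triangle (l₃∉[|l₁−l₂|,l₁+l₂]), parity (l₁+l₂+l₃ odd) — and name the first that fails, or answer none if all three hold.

parity

Σmᵢ = 0  ✓
l₃∈[|l₁−l₂|,l₁+l₂]=[2,4], have l₃=3  ✓
Σlᵢ = 7 ⇒ odd  ✗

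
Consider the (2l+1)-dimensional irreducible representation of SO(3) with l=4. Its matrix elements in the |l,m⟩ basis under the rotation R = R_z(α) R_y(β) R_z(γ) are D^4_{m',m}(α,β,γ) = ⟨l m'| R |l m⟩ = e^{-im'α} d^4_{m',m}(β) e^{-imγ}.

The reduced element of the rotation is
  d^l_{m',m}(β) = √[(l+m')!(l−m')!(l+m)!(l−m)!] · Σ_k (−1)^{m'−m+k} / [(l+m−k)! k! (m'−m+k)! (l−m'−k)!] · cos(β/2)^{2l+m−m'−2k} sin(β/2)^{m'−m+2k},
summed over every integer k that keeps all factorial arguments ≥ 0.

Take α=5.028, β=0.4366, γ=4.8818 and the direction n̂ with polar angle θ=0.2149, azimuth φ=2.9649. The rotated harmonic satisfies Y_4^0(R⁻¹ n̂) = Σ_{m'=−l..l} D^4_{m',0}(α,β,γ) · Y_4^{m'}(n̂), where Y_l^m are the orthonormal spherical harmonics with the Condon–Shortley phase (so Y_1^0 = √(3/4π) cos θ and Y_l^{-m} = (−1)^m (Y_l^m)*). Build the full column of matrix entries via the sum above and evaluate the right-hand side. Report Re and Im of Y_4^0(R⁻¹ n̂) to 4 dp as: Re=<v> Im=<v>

Need the full column D^4_{m',0} for m'=−4..4 at α=5.0280, β=0.4366, γ=4.8818.
cos(β/2)=0.976267, sin(β/2)=0.216570
d^4_{-4,0}: single k=4 term ⇒ +0.016719;  D = +0.005074+0.015931i
d^4_{-3,0}: k∈[3..4] ⇒ +0.106587 -0.005245 = +0.101342;  D = -0.082246+0.059209i
d^4_{-2,0}: k∈[2..4] ⇒ +0.385239 -0.050555 +0.000933 = +0.335618;  D = -0.270947-0.198059i
d^4_{-1,0}: k∈[1..4] ⇒ +0.818642 -0.241716 +0.011895 -0.000098 = +0.588724;  D = +0.182738-0.559645i
d^4_{0,0}: k∈[0..4] ⇒ +0.825181 -0.649725 +0.071940 -0.001573 +0.000005 = +0.245827;  D = +0.245827+0.000000i
d^4_{1,0}: k∈[0..3] ⇒ -0.818642 +0.241716 -0.011895 +0.000098 = -0.588724;  D = -0.182738-0.559645i
d^4_{2,0}: k∈[0..2] ⇒ +0.385239 -0.050555 +0.000933 = +0.335618;  D = -0.270947+0.198059i
d^4_{3,0}: k∈[0..1] ⇒ -0.106587 +0.005245 = -0.101342;  D = +0.082246+0.059209i
d^4_{4,0}: single k=0 term ⇒ +0.016719;  D = +0.005074-0.015931i
Y_4^{m'}(θ=0.2149,φ=2.9649) and Σ D·Y over m':
  (+0.0051+0.0159i)·(+0.0007+0.0006i)  (-0.0822+0.0592i)·(-0.0102-0.0060i)  (-0.2709-0.1981i)·(+0.0811+0.0299i)  (+0.1827-0.5596i)·(-0.3572-0.0638i)  (+0.2458+0.0000i)·(+0.6615+0.0000i)  (-0.1827-0.5596i)·(+0.3572-0.0638i)  (-0.2709+0.1981i)·(+0.0811-0.0299i)  (+0.0822+0.0592i)·(+0.0102-0.0060i)  (+0.0051-0.0159i)·(+0.0007-0.0006i)
Y_4^0(R⁻¹ n̂) = -0.069050-0.000000i

Re=-0.0691 Im=0.0000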